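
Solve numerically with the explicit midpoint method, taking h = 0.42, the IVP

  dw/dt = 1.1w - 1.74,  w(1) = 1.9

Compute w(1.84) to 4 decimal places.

2.3648

Midpoint: k1 = f(t_n, w_n); k2 = f(t_n + h/2, w_n + (h/2)·k1); w_{n+1} = w_n + h·k2.
t=1.000000, w=1.900000:
  k1 = f(1.000000, 1.900000) = 0.350000
  k2 = f(1.210000, 1.973500) = 0.430850
  w ← 1.900000 + 0.42·0.430850 = 2.080957
t=1.420000, w=2.080957:
  k1 = f(1.420000, 2.080957) = 0.549053
  k2 = f(1.630000, 2.196258) = 0.675884
  w ← 2.080957 + 0.42·0.675884 = 2.364828
w(1.84) ≈ 2.3648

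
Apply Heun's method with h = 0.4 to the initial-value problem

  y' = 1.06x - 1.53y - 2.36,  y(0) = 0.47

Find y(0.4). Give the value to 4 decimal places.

Heun: k1 = f(x_n, y_n); k2 = f(x_n + h, y_n + h·k1); y_{n+1} = y_n + (h/2)·(k1 + k2).
x=0.000000, y=0.470000:
  k1 = f(0.000000, 0.470000) = -3.079100
  k2 = f(0.400000, -0.761640) = -0.770691
  y ← 0.470000 + (0.4/2)·(-3.079100 + (-0.770691)) = -0.299958
y(0.4) ≈ -0.3000

-0.3000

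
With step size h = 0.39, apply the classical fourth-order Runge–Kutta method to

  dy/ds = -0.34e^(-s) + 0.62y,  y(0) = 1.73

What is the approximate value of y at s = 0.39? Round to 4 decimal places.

2.0780

RK4: k1 = f(s_n, y_n); k2 = f(s_n + h/2, y_n + (h/2)·k1); k3 = f(s_n + h/2, y_n + (h/2)·k2); k4 = f(s_n + h, y_n + h·k3); y_{n+1} = y_n + (h/6)·(k1 + 2k2 + 2k3 + k4).
s=0.000000, y=1.730000:
  k1 = f(0.000000, 1.730000) = 0.732600
  k2 = f(0.195000, 1.872857) = 0.881408
  k3 = f(0.195000, 1.901874) = 0.899398
  k4 = f(0.390000, 2.080765) = 1.059875
  y ← 1.730000 + (0.39/6)·(k1 + 2k2 + 2k3 + k4) = 2.078016
y(0.39) ≈ 2.0780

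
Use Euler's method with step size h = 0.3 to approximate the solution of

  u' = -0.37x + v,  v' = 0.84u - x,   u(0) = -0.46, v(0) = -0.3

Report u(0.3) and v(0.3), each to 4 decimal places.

-0.5500, -0.4159

Euler on (u,v): u_{n+1} = u_n + h·u', v_{n+1} = v_n + h·v'.
0.000000: (-0.460000, -0.300000); f=(-0.300000, -0.386400) → (-0.550000, -0.415920)
(u(0.3), v(0.3)) ≈ (-0.5500, -0.4159)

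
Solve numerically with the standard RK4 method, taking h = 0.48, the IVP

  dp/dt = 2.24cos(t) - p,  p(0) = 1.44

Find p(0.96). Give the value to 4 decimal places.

1.6819

RK4: k1 = f(t_n, p_n); k2 = f(t_n + h/2, p_n + (h/2)·k1); k3 = f(t_n + h/2, p_n + (h/2)·k2); k4 = f(t_n + h, p_n + h·k3); p_{n+1} = p_n + (h/6)·(k1 + 2k2 + 2k3 + k4).
t=0.000000, p=1.440000:
  k1 = f(0.000000, 1.440000) = 0.800000
  k2 = f(0.240000, 1.632000) = 0.543797
  k3 = f(0.240000, 1.570511) = 0.605286
  k4 = f(0.480000, 1.730537) = 0.256331
  p ← 1.440000 + (0.48/6)·(k1 + 2k2 + 2k3 + k4) = 1.708360
t=0.480000, p=1.708360:
  k1 = f(0.480000, 1.708360) = 0.278509
  k2 = f(0.720000, 1.775202) = -0.091157
  k3 = f(0.720000, 1.686482) = -0.002437
  k4 = f(0.960000, 1.707190) = -0.422505
  p ← 1.708360 + (0.48/6)·(k1 + 2k2 + 2k3 + k4) = 1.681865
p(0.96) ≈ 1.6819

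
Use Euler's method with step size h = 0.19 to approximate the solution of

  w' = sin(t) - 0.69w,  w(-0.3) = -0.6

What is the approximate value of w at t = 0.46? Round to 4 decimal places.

Euler: w_{n+1} = w_n + h·f(t_n, w_n).
t=-0.300000, w=-0.600000: f=0.118480 → w ← -0.600000 + 0.19·0.118480 = -0.577489
t=-0.110000, w=-0.577489: f=0.288689 → w ← -0.577489 + 0.19·0.288689 = -0.522638
t=0.080000, w=-0.522638: f=0.440535 → w ← -0.522638 + 0.19·0.440535 = -0.438936
t=0.270000, w=-0.438936: f=0.569597 → w ← -0.438936 + 0.19·0.569597 = -0.330713
w(0.46) ≈ -0.3307

-0.3307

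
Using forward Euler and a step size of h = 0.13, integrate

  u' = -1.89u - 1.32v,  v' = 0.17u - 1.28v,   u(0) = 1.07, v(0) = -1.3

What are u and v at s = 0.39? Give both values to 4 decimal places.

0.8711, -0.6964

Euler on (u,v): u_{n+1} = u_n + h·u', v_{n+1} = v_n + h·v'.
0.000000: (1.070000, -1.300000); f=(-0.306300, 1.845900) → (1.030181, -1.060033)
0.130000: (1.030181, -1.060033); f=(-0.547799, 1.531973) → (0.958967, -0.860877)
0.260000: (0.958967, -0.860877); f=(-0.676091, 1.264946) → (0.871075, -0.696433)
(u(0.39), v(0.39)) ≈ (0.8711, -0.6964)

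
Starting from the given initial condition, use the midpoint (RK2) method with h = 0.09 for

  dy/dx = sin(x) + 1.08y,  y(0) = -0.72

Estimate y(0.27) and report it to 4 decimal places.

-0.9238

Midpoint: k1 = f(x_n, y_n); k2 = f(x_n + h/2, y_n + (h/2)·k1); y_{n+1} = y_n + h·k2.
x=0.000000, y=-0.720000:
  k1 = f(0.000000, -0.720000) = -0.777600
  k2 = f(0.045000, -0.754992) = -0.770407
  y ← -0.720000 + 0.09·(-0.770407) = -0.789337
x=0.090000, y=-0.789337:
  k1 = f(0.090000, -0.789337) = -0.762605
  k2 = f(0.135000, -0.823654) = -0.754956
  y ← -0.789337 + 0.09·(-0.754956) = -0.857283
x=0.180000, y=-0.857283:
  k1 = f(0.180000, -0.857283) = -0.746836
  k2 = f(0.225000, -0.890890) = -0.739055
  y ← -0.857283 + 0.09·(-0.739055) = -0.923798
y(0.27) ≈ -0.9238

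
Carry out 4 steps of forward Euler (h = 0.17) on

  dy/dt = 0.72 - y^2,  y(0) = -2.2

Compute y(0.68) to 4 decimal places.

Euler: y_{n+1} = y_n + h·f(t_n, y_n).
t=0.000000, y=-2.200000: f=-4.120000 → y ← -2.200000 + 0.17·(-4.120000) = -2.900400
t=0.170000, y=-2.900400: f=-7.692320 → y ← -2.900400 + 0.17·(-7.692320) = -4.208094
t=0.340000, y=-4.208094: f=-16.988059 → y ← -4.208094 + 0.17·(-16.988059) = -7.096064
t=0.510000, y=-7.096064: f=-49.634130 → y ← -7.096064 + 0.17·(-49.634130) = -15.533867
y(0.68) ≈ -15.5339

-15.5339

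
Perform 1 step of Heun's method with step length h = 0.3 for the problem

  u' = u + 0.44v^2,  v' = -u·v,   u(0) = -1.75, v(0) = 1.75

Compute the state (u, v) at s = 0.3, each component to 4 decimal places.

-1.6209, 2.9583

Heun on (u,v): k1 = f(s_n, state_n); k2 = f(s_n + h, state_n + h·k1); state_{n+1} = state_n + (h/2)·(k1 + k2).
0.000000: (-1.750000, 1.750000)
  k1 = (-0.402500, 3.062500)
  predictor → (-1.870750, 2.668750)
  k2 = (1.263030, 4.992564)
  → (-1.620921, 2.958260)
(u(0.3), v(0.3)) ≈ (-1.6209, 2.9583)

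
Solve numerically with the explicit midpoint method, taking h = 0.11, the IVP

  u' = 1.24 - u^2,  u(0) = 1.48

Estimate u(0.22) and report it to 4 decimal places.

Midpoint: k1 = f(x_n, u_n); k2 = f(x_n + h/2, u_n + (h/2)·k1); u_{n+1} = u_n + h·k2.
x=0.000000, u=1.480000:
  k1 = f(0.000000, 1.480000) = -0.950400
  k2 = f(0.055000, 1.427728) = -0.798407
  u ← 1.480000 + 0.11·(-0.798407) = 1.392175
x=0.110000, u=1.392175:
  k1 = f(0.110000, 1.392175) = -0.698152
  k2 = f(0.165000, 1.353777) = -0.592712
  u ← 1.392175 + 0.11·(-0.592712) = 1.326977
u(0.22) ≈ 1.3270

1.3270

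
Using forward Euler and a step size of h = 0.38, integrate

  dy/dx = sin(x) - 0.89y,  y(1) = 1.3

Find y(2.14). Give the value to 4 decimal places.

Euler: y_{n+1} = y_n + h·f(x_n, y_n).
x=1.000000, y=1.300000: f=-0.315529 → y ← 1.300000 + 0.38·(-0.315529) = 1.180099
x=1.380000, y=1.180099: f=-0.068435 → y ← 1.180099 + 0.38·(-0.068435) = 1.154094
x=1.760000, y=1.154094: f=-0.044989 → y ← 1.154094 + 0.38·(-0.044989) = 1.136998
y(2.14) ≈ 1.1370

1.1370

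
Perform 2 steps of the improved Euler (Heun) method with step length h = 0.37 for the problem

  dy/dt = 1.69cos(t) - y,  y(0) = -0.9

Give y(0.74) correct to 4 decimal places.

0.3166

Heun: k1 = f(t_n, y_n); k2 = f(t_n + h, y_n + h·k1); y_{n+1} = y_n + (h/2)·(k1 + k2).
t=0.000000, y=-0.900000:
  k1 = f(0.000000, -0.900000) = 2.590000
  k2 = f(0.370000, 0.058300) = 1.517333
  y ← -0.900000 + (0.37/2)·(2.590000 + 1.517333) = -0.140143
t=0.370000, y=-0.140143:
  k1 = f(0.370000, -0.140143) = 1.715777
  k2 = f(0.740000, 0.494694) = 0.753318
  y ← -0.140143 + (0.37/2)·(1.715777 + 0.753318) = 0.316639
y(0.74) ≈ 0.3166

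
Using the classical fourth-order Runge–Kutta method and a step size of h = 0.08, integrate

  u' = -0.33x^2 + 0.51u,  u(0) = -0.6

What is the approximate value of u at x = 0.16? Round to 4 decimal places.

-0.6515

RK4: k1 = f(x_n, u_n); k2 = f(x_n + h/2, u_n + (h/2)·k1); k3 = f(x_n + h/2, u_n + (h/2)·k2); k4 = f(x_n + h, u_n + h·k3); u_{n+1} = u_n + (h/6)·(k1 + 2k2 + 2k3 + k4).
x=0.000000, u=-0.600000:
  k1 = f(0.000000, -0.600000) = -0.306000
  k2 = f(0.040000, -0.612240) = -0.312770
  k3 = f(0.040000, -0.612511) = -0.312909
  k4 = f(0.080000, -0.625033) = -0.320879
  u ← -0.600000 + (0.08/6)·(k1 + 2k2 + 2k3 + k4) = -0.625043
x=0.080000, u=-0.625043:
  k1 = f(0.080000, -0.625043) = -0.320884
  k2 = f(0.120000, -0.637879) = -0.330070
  k3 = f(0.120000, -0.638246) = -0.330257
  k4 = f(0.160000, -0.651464) = -0.340695
  u ← -0.625043 + (0.08/6)·(k1 + 2k2 + 2k3 + k4) = -0.651473
u(0.16) ≈ -0.6515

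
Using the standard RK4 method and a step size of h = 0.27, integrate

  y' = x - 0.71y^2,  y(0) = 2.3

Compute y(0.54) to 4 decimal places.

1.3272

RK4: k1 = f(x_n, y_n); k2 = f(x_n + h/2, y_n + (h/2)·k1); k3 = f(x_n + h/2, y_n + (h/2)·k2); k4 = f(x_n + h, y_n + h·k3); y_{n+1} = y_n + (h/6)·(k1 + 2k2 + 2k3 + k4).
x=0.000000, y=2.300000:
  k1 = f(0.000000, 2.300000) = -3.755900
  k2 = f(0.135000, 1.792953) = -2.147424
  k3 = f(0.135000, 2.010098) = -2.733750
  k4 = f(0.270000, 1.561888) = -1.462040
  y ← 2.300000 + (0.27/6)·(k1 + 2k2 + 2k3 + k4) = 1.625887
x=0.270000, y=1.625887:
  k1 = f(0.270000, 1.625887) = -1.606891
  k2 = f(0.405000, 1.408957) = -1.004463
  k3 = f(0.405000, 1.490285) = -1.171873
  k4 = f(0.540000, 1.309481) = -0.677466
  y ← 1.625887 + (0.27/6)·(k1 + 2k2 + 2k3 + k4) = 1.327221
y(0.54) ≈ 1.3272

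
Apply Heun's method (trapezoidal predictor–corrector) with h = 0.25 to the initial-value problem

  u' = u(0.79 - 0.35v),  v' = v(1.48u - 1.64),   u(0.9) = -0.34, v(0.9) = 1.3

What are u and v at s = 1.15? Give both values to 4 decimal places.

-0.3809, 0.7869

Heun on (u,v): k1 = f(s_n, state_n); k2 = f(s_n + h, state_n + h·k1); state_{n+1} = state_n + (h/2)·(k1 + k2).
0.900000: (-0.340000, 1.300000)
  k1 = (-0.113900, -2.786160)
  predictor → (-0.368475, 0.603460)
  k2 = (-0.213269, -1.318767)
  → (-0.380896, 0.786884)
(u(1.15), v(1.15)) ≈ (-0.3809, 0.7869)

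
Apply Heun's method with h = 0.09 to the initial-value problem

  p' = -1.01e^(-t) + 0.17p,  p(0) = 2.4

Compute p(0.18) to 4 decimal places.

2.3054

Heun: k1 = f(t_n, p_n); k2 = f(t_n + h, p_n + h·k1); p_{n+1} = p_n + (h/2)·(k1 + k2).
t=0.000000, p=2.400000:
  k1 = f(0.000000, 2.400000) = -0.602000
  k2 = f(0.090000, 2.345820) = -0.524281
  p ← 2.400000 + (0.09/2)·(-0.602000 + (-0.524281)) = 2.349317
t=0.090000, p=2.349317:
  k1 = f(0.090000, 2.349317) = -0.523687
  k2 = f(0.180000, 2.302186) = -0.452251
  p ← 2.349317 + (0.09/2)·(-0.523687 + (-0.452251)) = 2.305400
p(0.18) ≈ 2.3054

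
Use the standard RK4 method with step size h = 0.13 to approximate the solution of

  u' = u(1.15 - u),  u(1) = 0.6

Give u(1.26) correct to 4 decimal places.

0.6846

RK4: k1 = f(t_n, u_n); k2 = f(t_n + h/2, u_n + (h/2)·k1); k3 = f(t_n + h/2, u_n + (h/2)·k2); k4 = f(t_n + h, u_n + h·k3); u_{n+1} = u_n + (h/6)·(k1 + 2k2 + 2k3 + k4).
t=1.000000, u=0.600000:
  k1 = f(1.000000, 0.600000) = 0.330000
  k2 = f(1.065000, 0.621450) = 0.328467
  k3 = f(1.065000, 0.621350) = 0.328477
  k4 = f(1.130000, 0.642702) = 0.326041
  u ← 0.600000 + (0.13/6)·(k1 + 2k2 + 2k3 + k4) = 0.642682
t=1.130000, u=0.642682:
  k1 = f(1.130000, 0.642682) = 0.326044
  k2 = f(1.195000, 0.663875) = 0.322726
  k3 = f(1.195000, 0.663659) = 0.322765
  k4 = f(1.260000, 0.684641) = 0.318604
  u ← 0.642682 + (0.13/6)·(k1 + 2k2 + 2k3 + k4) = 0.684620
u(1.26) ≈ 0.6846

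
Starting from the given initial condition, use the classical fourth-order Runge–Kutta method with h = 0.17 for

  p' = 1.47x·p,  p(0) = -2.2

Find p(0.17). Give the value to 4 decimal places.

RK4: k1 = f(x_n, p_n); k2 = f(x_n + h/2, p_n + (h/2)·k1); k3 = f(x_n + h/2, p_n + (h/2)·k2); k4 = f(x_n + h, p_n + h·k3); p_{n+1} = p_n + (h/6)·(k1 + 2k2 + 2k3 + k4).
x=0.000000, p=-2.200000:
  k1 = f(0.000000, -2.200000) = 0.000000
  k2 = f(0.085000, -2.200000) = -0.274890
  k3 = f(0.085000, -2.223366) = -0.277810
  k4 = f(0.170000, -2.247228) = -0.561582
  p ← -2.200000 + (0.17/6)·(k1 + 2k2 + 2k3 + k4) = -2.247231
p(0.17) ≈ -2.2472

-2.2472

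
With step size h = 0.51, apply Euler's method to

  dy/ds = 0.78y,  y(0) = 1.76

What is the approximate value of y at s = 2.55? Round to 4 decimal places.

Euler: y_{n+1} = y_n + h·f(s_n, y_n).
s=0.000000, y=1.760000: f=1.372800 → y ← 1.760000 + 0.51·1.372800 = 2.460128
s=0.510000, y=2.460128: f=1.918900 → y ← 2.460128 + 0.51·1.918900 = 3.438767
s=1.020000, y=3.438767: f=2.682238 → y ← 3.438767 + 0.51·2.682238 = 4.806708
s=1.530000, y=4.806708: f=3.749233 → y ← 4.806708 + 0.51·3.749233 = 6.718817
s=2.040000, y=6.718817: f=5.240677 → y ← 6.718817 + 0.51·5.240677 = 9.391562
y(2.55) ≈ 9.3916

9.3916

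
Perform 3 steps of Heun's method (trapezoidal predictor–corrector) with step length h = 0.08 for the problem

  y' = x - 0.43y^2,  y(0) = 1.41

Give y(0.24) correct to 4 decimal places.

Heun: k1 = f(x_n, y_n); k2 = f(x_n + h, y_n + h·k1); y_{n+1} = y_n + (h/2)·(k1 + k2).
x=0.000000, y=1.410000:
  k1 = f(0.000000, 1.410000) = -0.854883
  k2 = f(0.080000, 1.341609) = -0.693964
  y ← 1.410000 + (0.08/2)·(-0.854883 + (-0.693964)) = 1.348046
x=0.080000, y=1.348046:
  k1 = f(0.080000, 1.348046) = -0.701408
  k2 = f(0.160000, 1.291933) = -0.557710
  y ← 1.348046 + (0.08/2)·(-0.701408 + (-0.557710)) = 1.297681
x=0.160000, y=1.297681:
  k1 = f(0.160000, 1.297681) = -0.564110
  k2 = f(0.240000, 1.252553) = -0.434622
  y ← 1.297681 + (0.08/2)·(-0.564110 + (-0.434622)) = 1.257732
y(0.24) ≈ 1.2577

1.2577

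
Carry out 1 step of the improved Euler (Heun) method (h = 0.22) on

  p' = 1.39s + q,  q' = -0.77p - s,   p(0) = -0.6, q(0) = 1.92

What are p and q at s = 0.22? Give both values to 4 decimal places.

-0.1328, 1.9617

Heun on (p,q): k1 = f(s_n, state_n); k2 = f(s_n + h, state_n + h·k1); state_{n+1} = state_n + (h/2)·(k1 + k2).
0.000000: (-0.600000, 1.920000)
  k1 = (1.920000, 0.462000)
  predictor → (-0.177600, 2.021640)
  k2 = (2.327440, -0.083248)
  → (-0.132782, 1.961663)
(p(0.22), q(0.22)) ≈ (-0.1328, 1.9617)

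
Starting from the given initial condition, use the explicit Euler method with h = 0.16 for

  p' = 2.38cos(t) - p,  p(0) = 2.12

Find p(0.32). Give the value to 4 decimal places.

Euler: p_{n+1} = p_n + h·f(t_n, p_n).
t=0.000000, p=2.120000: f=0.260000 → p ← 2.120000 + 0.16·0.260000 = 2.161600
t=0.160000, p=2.161600: f=0.188001 → p ← 2.161600 + 0.16·0.188001 = 2.191680
p(0.32) ≈ 2.1917

2.1917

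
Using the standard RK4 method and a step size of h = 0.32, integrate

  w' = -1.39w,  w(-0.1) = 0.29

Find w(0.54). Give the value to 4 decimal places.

0.1192

RK4: k1 = f(s_n, w_n); k2 = f(s_n + h/2, w_n + (h/2)·k1); k3 = f(s_n + h/2, w_n + (h/2)·k2); k4 = f(s_n + h, w_n + h·k3); w_{n+1} = w_n + (h/6)·(k1 + 2k2 + 2k3 + k4).
s=-0.100000, w=0.290000:
  k1 = f(-0.100000, 0.290000) = -0.403100
  k2 = f(0.060000, 0.225504) = -0.313451
  k3 = f(0.060000, 0.239848) = -0.333389
  k4 = f(0.220000, 0.183316) = -0.254809
  w ← 0.290000 + (0.32/6)·(k1 + 2k2 + 2k3 + k4) = 0.185915
s=0.220000, w=0.185915:
  k1 = f(0.220000, 0.185915) = -0.258422
  k2 = f(0.380000, 0.144568) = -0.200949
  k3 = f(0.380000, 0.153763) = -0.213731
  k4 = f(0.540000, 0.117521) = -0.163355
  w ← 0.185915 + (0.32/6)·(k1 + 2k2 + 2k3 + k4) = 0.119188
w(0.54) ≈ 0.1192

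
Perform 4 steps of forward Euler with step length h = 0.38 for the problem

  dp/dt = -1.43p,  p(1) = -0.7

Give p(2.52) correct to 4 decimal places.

-0.0304

Euler: p_{n+1} = p_n + h·f(t_n, p_n).
t=1.000000, p=-0.700000: f=1.001000 → p ← -0.700000 + 0.38·1.001000 = -0.319620
t=1.380000, p=-0.319620: f=0.457057 → p ← -0.319620 + 0.38·0.457057 = -0.145938
t=1.760000, p=-0.145938: f=0.208692 → p ← -0.145938 + 0.38·0.208692 = -0.066636
t=2.140000, p=-0.066636: f=0.095289 → p ← -0.066636 + 0.38·0.095289 = -0.030426
p(2.52) ≈ -0.0304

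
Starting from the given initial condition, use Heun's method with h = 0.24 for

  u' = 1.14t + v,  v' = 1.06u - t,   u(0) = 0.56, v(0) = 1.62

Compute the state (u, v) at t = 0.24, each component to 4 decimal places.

0.9987, 1.7831

Heun on (u,v): k1 = f(t_n, state_n); k2 = f(t_n + h, state_n + h·k1); state_{n+1} = state_n + (h/2)·(k1 + k2).
0.000000: (0.560000, 1.620000)
  k1 = (1.620000, 0.593600)
  predictor → (0.948800, 1.762464)
  k2 = (2.036064, 0.765728)
  → (0.998728, 1.783119)
(u(0.24), v(0.24)) ≈ (0.9987, 1.7831)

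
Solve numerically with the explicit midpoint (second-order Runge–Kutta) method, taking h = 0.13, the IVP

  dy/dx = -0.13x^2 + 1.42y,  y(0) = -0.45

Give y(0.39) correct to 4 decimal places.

Midpoint: k1 = f(x_n, y_n); k2 = f(x_n + h/2, y_n + (h/2)·k1); y_{n+1} = y_n + h·k2.
x=0.000000, y=-0.450000:
  k1 = f(0.000000, -0.450000) = -0.639000
  k2 = f(0.065000, -0.491535) = -0.698529
  y ← -0.450000 + 0.13·(-0.698529) = -0.540809
x=0.130000, y=-0.540809:
  k1 = f(0.130000, -0.540809) = -0.770145
  k2 = f(0.195000, -0.590868) = -0.843976
  y ← -0.540809 + 0.13·(-0.843976) = -0.650526
x=0.260000, y=-0.650526:
  k1 = f(0.260000, -0.650526) = -0.932534
  k2 = f(0.325000, -0.711140) = -1.023551
  y ← -0.650526 + 0.13·(-1.023551) = -0.783587
y(0.39) ≈ -0.7836

-0.7836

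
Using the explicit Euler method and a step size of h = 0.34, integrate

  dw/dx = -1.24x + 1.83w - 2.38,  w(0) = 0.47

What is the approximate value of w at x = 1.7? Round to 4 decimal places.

Euler: w_{n+1} = w_n + h·f(x_n, w_n).
x=0.000000, w=0.470000: f=-1.519900 → w ← 0.470000 + 0.34·(-1.519900) = -0.046766
x=0.340000, w=-0.046766: f=-2.887182 → w ← -0.046766 + 0.34·(-2.887182) = -1.028408
x=0.680000, w=-1.028408: f=-5.105186 → w ← -1.028408 + 0.34·(-5.105186) = -2.764171
x=1.020000, w=-2.764171: f=-8.703233 → w ← -2.764171 + 0.34·(-8.703233) = -5.723270
x=1.360000, w=-5.723270: f=-14.539985 → w ← -5.723270 + 0.34·(-14.539985) = -10.666865
w(1.7) ≈ -10.6669

-10.6669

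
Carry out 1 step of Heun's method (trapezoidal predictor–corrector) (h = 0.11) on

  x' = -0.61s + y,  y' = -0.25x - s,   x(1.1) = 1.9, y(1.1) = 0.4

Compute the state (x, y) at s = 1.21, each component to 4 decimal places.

1.8570, 0.2211

Heun on (x,y): k1 = f(s_n, state_n); k2 = f(s_n + h, state_n + h·k1); state_{n+1} = state_n + (h/2)·(k1 + k2).
1.100000: (1.900000, 0.400000)
  k1 = (-0.271000, -1.575000)
  predictor → (1.870190, 0.226750)
  k2 = (-0.511350, -1.677548)
  → (1.856971, 0.221110)
(x(1.21), y(1.21)) ≈ (1.8570, 0.2211)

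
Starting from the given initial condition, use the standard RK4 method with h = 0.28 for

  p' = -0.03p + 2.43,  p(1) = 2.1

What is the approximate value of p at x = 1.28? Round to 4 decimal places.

2.7600

RK4: k1 = f(x_n, p_n); k2 = f(x_n + h/2, p_n + (h/2)·k1); k3 = f(x_n + h/2, p_n + (h/2)·k2); k4 = f(x_n + h, p_n + h·k3); p_{n+1} = p_n + (h/6)·(k1 + 2k2 + 2k3 + k4).
x=1.000000, p=2.100000:
  k1 = f(1.000000, 2.100000) = 2.367000
  k2 = f(1.140000, 2.431380) = 2.357059
  k3 = f(1.140000, 2.429988) = 2.357100
  k4 = f(1.280000, 2.759988) = 2.347200
  p ← 2.100000 + (0.28/6)·(k1 + 2k2 + 2k3 + k4) = 2.759984
p(1.28) ≈ 2.7600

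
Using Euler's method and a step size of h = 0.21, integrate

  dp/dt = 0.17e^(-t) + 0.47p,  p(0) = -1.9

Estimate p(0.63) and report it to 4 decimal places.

Euler: p_{n+1} = p_n + h·f(t_n, p_n).
t=0.000000, p=-1.900000: f=-0.723000 → p ← -1.900000 + 0.21·(-0.723000) = -2.051830
t=0.210000, p=-2.051830: f=-0.826561 → p ← -2.051830 + 0.21·(-0.826561) = -2.225408
t=0.420000, p=-2.225408: f=-0.934244 → p ← -2.225408 + 0.21·(-0.934244) = -2.421599
p(0.63) ≈ -2.4216

-2.4216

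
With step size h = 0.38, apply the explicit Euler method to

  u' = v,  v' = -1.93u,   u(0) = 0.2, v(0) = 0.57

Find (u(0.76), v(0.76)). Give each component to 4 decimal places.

0.5775, 0.1178

Euler on (u,v): u_{n+1} = u_n + h·u', v_{n+1} = v_n + h·v'.
0.000000: (0.200000, 0.570000); f=(0.570000, -0.386000) → (0.416600, 0.423320)
0.380000: (0.416600, 0.423320); f=(0.423320, -0.804038) → (0.577462, 0.117786)
(u(0.76), v(0.76)) ≈ (0.5775, 0.1178)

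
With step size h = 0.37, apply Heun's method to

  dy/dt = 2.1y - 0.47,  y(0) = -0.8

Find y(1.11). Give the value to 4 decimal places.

-8.9743

Heun: k1 = f(t_n, y_n); k2 = f(t_n + h, y_n + h·k1); y_{n+1} = y_n + (h/2)·(k1 + k2).
t=0.000000, y=-0.800000:
  k1 = f(0.000000, -0.800000) = -2.150000
  k2 = f(0.370000, -1.595500) = -3.820550
  y ← -0.800000 + (0.37/2)·(-2.150000 + (-3.820550)) = -1.904552
t=0.370000, y=-1.904552:
  k1 = f(0.370000, -1.904552) = -4.469559
  k2 = f(0.740000, -3.558288) = -7.942406
  y ← -1.904552 + (0.37/2)·(-4.469559 + (-7.942406)) = -4.200765
t=0.740000, y=-4.200765:
  k1 = f(0.740000, -4.200765) = -9.291607
  k2 = f(1.110000, -7.638660) = -16.511185
  y ← -4.200765 + (0.37/2)·(-9.291607 + (-16.511185)) = -8.974282
y(1.11) ≈ -8.9743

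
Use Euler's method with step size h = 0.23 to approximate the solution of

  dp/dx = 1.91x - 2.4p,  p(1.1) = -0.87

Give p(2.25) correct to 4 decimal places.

1.4335

Euler: p_{n+1} = p_n + h·f(x_n, p_n).
x=1.100000, p=-0.870000: f=4.189000 → p ← -0.870000 + 0.23·4.189000 = 0.093470
x=1.330000, p=0.093470: f=2.315972 → p ← 0.093470 + 0.23·2.315972 = 0.626144
x=1.560000, p=0.626144: f=1.476855 → p ← 0.626144 + 0.23·1.476855 = 0.965820
x=1.790000, p=0.965820: f=1.100931 → p ← 0.965820 + 0.23·1.100931 = 1.219035
x=2.020000, p=1.219035: f=0.932517 → p ← 1.219035 + 0.23·0.932517 = 1.433513
p(2.25) ≈ 1.4335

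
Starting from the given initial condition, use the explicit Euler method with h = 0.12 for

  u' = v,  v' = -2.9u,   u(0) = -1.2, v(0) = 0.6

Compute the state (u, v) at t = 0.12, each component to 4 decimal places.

Euler on (u,v): u_{n+1} = u_n + h·u', v_{n+1} = v_n + h·v'.
0.000000: (-1.200000, 0.600000); f=(0.600000, 3.480000) → (-1.128000, 1.017600)
(u(0.12), v(0.12)) ≈ (-1.1280, 1.0176)

-1.1280, 1.0176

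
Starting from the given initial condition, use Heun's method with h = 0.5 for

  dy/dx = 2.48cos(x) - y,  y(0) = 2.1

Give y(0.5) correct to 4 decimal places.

Heun: k1 = f(x_n, y_n); k2 = f(x_n + h, y_n + h·k1); y_{n+1} = y_n + (h/2)·(k1 + k2).
x=0.000000, y=2.100000:
  k1 = f(0.000000, 2.100000) = 0.380000
  k2 = f(0.500000, 2.290000) = -0.113595
  y ← 2.100000 + (0.5/2)·(0.380000 + (-0.113595)) = 2.166601
y(0.5) ≈ 2.1666

2.1666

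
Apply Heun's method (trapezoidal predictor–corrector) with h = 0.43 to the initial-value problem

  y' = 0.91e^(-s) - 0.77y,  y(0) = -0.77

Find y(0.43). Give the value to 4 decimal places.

-0.2991

Heun: k1 = f(s_n, y_n); k2 = f(s_n + h, y_n + h·k1); y_{n+1} = y_n + (h/2)·(k1 + k2).
s=0.000000, y=-0.770000:
  k1 = f(0.000000, -0.770000) = 1.502900
  k2 = f(0.430000, -0.123753) = 0.687253
  y ← -0.770000 + (0.43/2)·(1.502900 + 0.687253) = -0.299117
y(0.43) ≈ -0.2991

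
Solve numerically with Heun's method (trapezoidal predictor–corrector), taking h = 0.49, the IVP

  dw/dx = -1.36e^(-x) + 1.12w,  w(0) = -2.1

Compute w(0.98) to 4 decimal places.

-7.7297

Heun: k1 = f(x_n, w_n); k2 = f(x_n + h, w_n + h·k1); w_{n+1} = w_n + (h/2)·(k1 + k2).
x=0.000000, w=-2.100000:
  k1 = f(0.000000, -2.100000) = -3.712000
  k2 = f(0.490000, -3.918880) = -5.222317
  w ← -2.100000 + (0.49/2)·(-3.712000 + (-5.222317)) = -4.288908
x=0.490000, w=-4.288908:
  k1 = f(0.490000, -4.288908) = -5.636749
  k2 = f(0.980000, -7.050915) = -8.407447
  w ← -4.288908 + (0.49/2)·(-5.636749 + (-8.407447)) = -7.729736
w(0.98) ≈ -7.7297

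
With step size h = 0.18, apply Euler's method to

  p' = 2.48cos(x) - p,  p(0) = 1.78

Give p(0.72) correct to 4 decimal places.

2.0717

Euler: p_{n+1} = p_n + h·f(x_n, p_n).
x=0.000000, p=1.780000: f=0.700000 → p ← 1.780000 + 0.18·0.700000 = 1.906000
x=0.180000, p=1.906000: f=0.533932 → p ← 1.906000 + 0.18·0.533932 = 2.002108
x=0.360000, p=2.002108: f=0.318916 → p ← 2.002108 + 0.18·0.318916 = 2.059513
x=0.540000, p=2.059513: f=0.067605 → p ← 2.059513 + 0.18·0.067605 = 2.071682
p(0.72) ≈ 2.0717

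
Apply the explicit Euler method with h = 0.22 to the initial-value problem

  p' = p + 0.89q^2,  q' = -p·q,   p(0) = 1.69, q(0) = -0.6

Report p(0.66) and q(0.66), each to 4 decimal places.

Euler on (p,q): p_{n+1} = p_n + h·p', q_{n+1} = q_n + h·q'.
0.000000: (1.690000, -0.600000); f=(2.010400, 1.014000) → (2.132288, -0.376920)
0.220000: (2.132288, -0.376920); f=(2.258729, 0.803702) → (2.629208, -0.200106)
0.440000: (2.629208, -0.200106); f=(2.664846, 0.526119) → (3.215475, -0.084359)
(p(0.66), q(0.66)) ≈ (3.2155, -0.0844)

3.2155, -0.0844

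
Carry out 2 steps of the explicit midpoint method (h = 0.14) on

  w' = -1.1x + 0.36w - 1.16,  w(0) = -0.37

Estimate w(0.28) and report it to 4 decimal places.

Midpoint: k1 = f(x_n, w_n); k2 = f(x_n + h/2, w_n + (h/2)·k1); w_{n+1} = w_n + h·k2.
x=0.000000, w=-0.370000:
  k1 = f(0.000000, -0.370000) = -1.293200
  k2 = f(0.070000, -0.460524) = -1.402789
  w ← -0.370000 + 0.14·(-1.402789) = -0.566390
x=0.140000, w=-0.566390:
  k1 = f(0.140000, -0.566390) = -1.517901
  k2 = f(0.210000, -0.672643) = -1.633152
  w ← -0.566390 + 0.14·(-1.633152) = -0.795032
w(0.28) ≈ -0.7950

-0.7950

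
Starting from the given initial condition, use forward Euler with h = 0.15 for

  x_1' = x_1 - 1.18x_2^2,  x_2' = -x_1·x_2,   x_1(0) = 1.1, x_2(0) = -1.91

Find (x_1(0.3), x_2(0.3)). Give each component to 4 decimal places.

Euler on (x_1,x_2): x_1_{n+1} = x_1_n + h·x_1', x_2_{n+1} = x_2_n + h·x_2'.
0.000000: (1.100000, -1.910000); f=(-3.204758, 2.101000) → (0.619286, -1.594850)
0.150000: (0.619286, -1.594850); f=(-2.382099, 0.987669) → (0.261972, -1.446700)
(x_1(0.3), x_2(0.3)) ≈ (0.2620, -1.4467)

0.2620, -1.4467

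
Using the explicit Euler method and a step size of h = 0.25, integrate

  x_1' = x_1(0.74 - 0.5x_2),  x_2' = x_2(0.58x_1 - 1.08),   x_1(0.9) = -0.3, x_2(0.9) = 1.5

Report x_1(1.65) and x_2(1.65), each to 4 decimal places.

-0.3466, 0.4837

Euler on (x_1,x_2): x_1_{n+1} = x_1_n + h·x_1', x_2_{n+1} = x_2_n + h·x_2'.
0.900000: (-0.300000, 1.500000); f=(0.003000, -1.881000) → (-0.299250, 1.029750)
1.150000: (-0.299250, 1.029750); f=(-0.067369, -1.290859) → (-0.316092, 0.707035)
1.400000: (-0.316092, 0.707035); f=(-0.122164, -0.893221) → (-0.346633, 0.483730)
(x_1(1.65), x_2(1.65)) ≈ (-0.3466, 0.4837)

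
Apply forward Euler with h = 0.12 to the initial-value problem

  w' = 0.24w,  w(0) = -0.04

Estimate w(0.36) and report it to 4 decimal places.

-0.0436

Euler: w_{n+1} = w_n + h·f(s_n, w_n).
s=0.000000, w=-0.040000: f=-0.009600 → w ← -0.040000 + 0.12·(-0.009600) = -0.041152
s=0.120000, w=-0.041152: f=-0.009876 → w ← -0.041152 + 0.12·(-0.009876) = -0.042337
s=0.240000, w=-0.042337: f=-0.010161 → w ← -0.042337 + 0.12·(-0.010161) = -0.043556
w(0.36) ≈ -0.0436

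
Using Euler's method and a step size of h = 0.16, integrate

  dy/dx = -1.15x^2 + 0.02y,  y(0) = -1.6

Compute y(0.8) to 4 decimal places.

Euler: y_{n+1} = y_n + h·f(x_n, y_n).
x=0.000000, y=-1.600000: f=-0.032000 → y ← -1.600000 + 0.16·(-0.032000) = -1.605120
x=0.160000, y=-1.605120: f=-0.061542 → y ← -1.605120 + 0.16·(-0.061542) = -1.614967
x=0.320000, y=-1.614967: f=-0.150059 → y ← -1.614967 + 0.16·(-0.150059) = -1.638976
x=0.480000, y=-1.638976: f=-0.297740 → y ← -1.638976 + 0.16·(-0.297740) = -1.686615
x=0.640000, y=-1.686615: f=-0.504772 → y ← -1.686615 + 0.16·(-0.504772) = -1.767378
y(0.8) ≈ -1.7674

-1.7674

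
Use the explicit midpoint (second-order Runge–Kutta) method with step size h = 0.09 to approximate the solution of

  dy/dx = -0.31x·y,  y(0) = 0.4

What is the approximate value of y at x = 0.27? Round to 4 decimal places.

Midpoint: k1 = f(x_n, y_n); k2 = f(x_n + h/2, y_n + (h/2)·k1); y_{n+1} = y_n + h·k2.
x=0.000000, y=0.400000:
  k1 = f(0.000000, 0.400000) = 0.000000
  k2 = f(0.045000, 0.400000) = -0.005580
  y ← 0.400000 + 0.09·(-0.005580) = 0.399498
x=0.090000, y=0.399498:
  k1 = f(0.090000, 0.399498) = -0.011146
  k2 = f(0.135000, 0.398996) = -0.016698
  y ← 0.399498 + 0.09·(-0.016698) = 0.397995
x=0.180000, y=0.397995:
  k1 = f(0.180000, 0.397995) = -0.022208
  k2 = f(0.225000, 0.396996) = -0.027690
  y ← 0.397995 + 0.09·(-0.027690) = 0.395503
y(0.27) ≈ 0.3955

0.3955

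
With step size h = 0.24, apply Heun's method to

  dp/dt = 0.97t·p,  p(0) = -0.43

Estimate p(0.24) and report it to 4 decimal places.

Heun: k1 = f(t_n, p_n); k2 = f(t_n + h, p_n + h·k1); p_{n+1} = p_n + (h/2)·(k1 + k2).
t=0.000000, p=-0.430000:
  k1 = f(0.000000, -0.430000) = 0.000000
  k2 = f(0.240000, -0.430000) = -0.100104
  p ← -0.430000 + (0.24/2)·(0.000000 + (-0.100104)) = -0.442012
p(0.24) ≈ -0.4420

-0.4420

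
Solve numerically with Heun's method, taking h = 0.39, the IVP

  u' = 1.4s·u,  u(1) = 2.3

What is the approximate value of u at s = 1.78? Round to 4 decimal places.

9.5562

Heun: k1 = f(s_n, u_n); k2 = f(s_n + h, u_n + h·k1); u_{n+1} = u_n + (h/2)·(k1 + k2).
s=1.000000, u=2.300000:
  k1 = f(1.000000, 2.300000) = 3.220000
  k2 = f(1.390000, 3.555800) = 6.919587
  u ← 2.300000 + (0.39/2)·(3.220000 + 6.919587) = 4.277219
s=1.390000, u=4.277219:
  k1 = f(1.390000, 4.277219) = 8.323469
  k2 = f(1.780000, 7.523372) = 18.748244
  u ← 4.277219 + (0.39/2)·(8.323469 + 18.748244) = 9.556203
u(1.78) ≈ 9.5562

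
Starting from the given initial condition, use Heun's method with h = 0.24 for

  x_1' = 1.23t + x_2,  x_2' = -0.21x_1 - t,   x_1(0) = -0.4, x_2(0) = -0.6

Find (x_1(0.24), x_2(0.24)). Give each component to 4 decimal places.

Heun on (x_1,x_2): k1 = f(t_n, state_n); k2 = f(t_n + h, state_n + h·k1); state_{n+1} = state_n + (h/2)·(k1 + k2).
0.000000: (-0.400000, -0.600000)
  k1 = (-0.600000, 0.084000)
  predictor → (-0.544000, -0.579840)
  k2 = (-0.284640, -0.125760)
  → (-0.506157, -0.605011)
(x_1(0.24), x_2(0.24)) ≈ (-0.5062, -0.6050)

-0.5062, -0.6050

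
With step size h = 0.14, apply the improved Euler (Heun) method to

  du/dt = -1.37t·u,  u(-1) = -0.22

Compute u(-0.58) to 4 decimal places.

Heun: k1 = f(t_n, u_n); k2 = f(t_n + h, u_n + h·k1); u_{n+1} = u_n + (h/2)·(k1 + k2).
t=-1.000000, u=-0.220000:
  k1 = f(-1.000000, -0.220000) = -0.301400
  k2 = f(-0.860000, -0.262196) = -0.308919
  u ← -0.220000 + (0.14/2)·(-0.301400 + (-0.308919)) = -0.262722
t=-0.860000, u=-0.262722:
  k1 = f(-0.860000, -0.262722) = -0.309539
  k2 = f(-0.720000, -0.306058) = -0.301895
  u ← -0.262722 + (0.14/2)·(-0.309539 + (-0.301895)) = -0.305523
t=-0.720000, u=-0.305523:
  k1 = f(-0.720000, -0.305523) = -0.301368
  k2 = f(-0.580000, -0.347714) = -0.276294
  u ← -0.305523 + (0.14/2)·(-0.301368 + (-0.276294)) = -0.345959
u(-0.58) ≈ -0.3460

-0.3460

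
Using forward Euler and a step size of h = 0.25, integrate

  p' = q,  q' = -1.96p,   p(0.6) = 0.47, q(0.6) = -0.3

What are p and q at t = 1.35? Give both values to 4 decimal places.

Euler on (p,q): p_{n+1} = p_n + h·p', q_{n+1} = q_n + h·q'.
0.600000: (0.470000, -0.300000); f=(-0.300000, -0.921200) → (0.395000, -0.530300)
0.850000: (0.395000, -0.530300); f=(-0.530300, -0.774200) → (0.262425, -0.723850)
1.100000: (0.262425, -0.723850); f=(-0.723850, -0.514353) → (0.081462, -0.852438)
(p(1.35), q(1.35)) ≈ (0.0815, -0.8524)

0.0815, -0.8524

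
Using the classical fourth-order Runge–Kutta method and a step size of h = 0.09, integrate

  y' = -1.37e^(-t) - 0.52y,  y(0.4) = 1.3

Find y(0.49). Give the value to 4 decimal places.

1.1634

RK4: k1 = f(t_n, y_n); k2 = f(t_n + h/2, y_n + (h/2)·k1); k3 = f(t_n + h/2, y_n + (h/2)·k2); k4 = f(t_n + h, y_n + h·k3); y_{n+1} = y_n + (h/6)·(k1 + 2k2 + 2k3 + k4).
t=0.400000, y=1.300000:
  k1 = f(0.400000, 1.300000) = -1.594338
  k2 = f(0.445000, 1.228255) = -1.516622
  k3 = f(0.445000, 1.231752) = -1.518440
  k4 = f(0.490000, 1.163340) = -1.444235
  y ← 1.300000 + (0.09/6)·(k1 + 2k2 + 2k3 + k4) = 1.163370
y(0.49) ≈ 1.1634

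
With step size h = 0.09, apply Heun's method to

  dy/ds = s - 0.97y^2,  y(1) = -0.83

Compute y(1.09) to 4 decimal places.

-0.7940

Heun: k1 = f(s_n, y_n); k2 = f(s_n + h, y_n + h·k1); y_{n+1} = y_n + (h/2)·(k1 + k2).
s=1.000000, y=-0.830000:
  k1 = f(1.000000, -0.830000) = 0.331767
  k2 = f(1.090000, -0.800141) = 0.468981
  y ← -0.830000 + (0.09/2)·(0.331767 + 0.468981) = -0.793966
y(1.09) ≈ -0.7940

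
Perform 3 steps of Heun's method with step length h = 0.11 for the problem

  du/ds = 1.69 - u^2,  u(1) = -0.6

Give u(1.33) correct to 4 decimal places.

-0.0933

Heun: k1 = f(s_n, u_n); k2 = f(s_n + h, u_n + h·k1); u_{n+1} = u_n + (h/2)·(k1 + k2).
s=1.000000, u=-0.600000:
  k1 = f(1.000000, -0.600000) = 1.330000
  k2 = f(1.110000, -0.453700) = 1.484156
  u ← -0.600000 + (0.11/2)·(1.330000 + 1.484156) = -0.445221
s=1.110000, u=-0.445221:
  k1 = f(1.110000, -0.445221) = 1.491778
  k2 = f(1.220000, -0.281126) = 1.610968
  u ← -0.445221 + (0.11/2)·(1.491778 + 1.610968) = -0.274570
s=1.220000, u=-0.274570:
  k1 = f(1.220000, -0.274570) = 1.614611
  k2 = f(1.330000, -0.096963) = 1.680598
  u ← -0.274570 + (0.11/2)·(1.614611 + 1.680598) = -0.093334
u(1.33) ≈ -0.0933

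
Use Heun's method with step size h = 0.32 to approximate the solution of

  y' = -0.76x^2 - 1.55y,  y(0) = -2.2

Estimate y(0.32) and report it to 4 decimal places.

Heun: k1 = f(x_n, y_n); k2 = f(x_n + h, y_n + h·k1); y_{n+1} = y_n + (h/2)·(k1 + k2).
x=0.000000, y=-2.200000:
  k1 = f(0.000000, -2.200000) = 3.410000
  k2 = f(0.320000, -1.108800) = 1.640816
  y ← -2.200000 + (0.32/2)·(3.410000 + 1.640816) = -1.391869
y(0.32) ≈ -1.3919

-1.3919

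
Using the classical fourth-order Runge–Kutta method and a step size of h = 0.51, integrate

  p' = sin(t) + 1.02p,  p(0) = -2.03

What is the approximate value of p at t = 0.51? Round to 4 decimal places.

-3.2620

RK4: k1 = f(t_n, p_n); k2 = f(t_n + h/2, p_n + (h/2)·k1); k3 = f(t_n + h/2, p_n + (h/2)·k2); k4 = f(t_n + h, p_n + h·k3); p_{n+1} = p_n + (h/6)·(k1 + 2k2 + 2k3 + k4).
t=0.000000, p=-2.030000:
  k1 = f(0.000000, -2.030000) = -2.070600
  k2 = f(0.255000, -2.558003) = -2.356918
  k3 = f(0.255000, -2.631014) = -2.431389
  k4 = f(0.510000, -3.270008) = -2.847231
  p ← -2.030000 + (0.51/6)·(k1 + 2k2 + 2k3 + k4) = -3.262028
p(0.51) ≈ -3.2620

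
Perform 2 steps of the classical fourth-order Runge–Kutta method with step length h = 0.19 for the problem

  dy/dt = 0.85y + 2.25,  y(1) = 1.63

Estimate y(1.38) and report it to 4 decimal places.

3.2607

RK4: k1 = f(t_n, y_n); k2 = f(t_n + h/2, y_n + (h/2)·k1); k3 = f(t_n + h/2, y_n + (h/2)·k2); k4 = f(t_n + h, y_n + h·k3); y_{n+1} = y_n + (h/6)·(k1 + 2k2 + 2k3 + k4).
t=1.000000, y=1.630000:
  k1 = f(1.000000, 1.630000) = 3.635500
  k2 = f(1.095000, 1.975372) = 3.929067
  k3 = f(1.095000, 2.003261) = 3.952772
  k4 = f(1.190000, 2.381027) = 4.273873
  y ← 1.630000 + (0.19/6)·(k1 + 2k2 + 2k3 + k4) = 2.379647
t=1.190000, y=2.379647:
  k1 = f(1.190000, 2.379647) = 4.272700
  k2 = f(1.285000, 2.785553) = 4.617720
  k3 = f(1.285000, 2.818330) = 4.645580
  k4 = f(1.380000, 3.262307) = 5.022961
  y ← 2.379647 + (0.19/6)·(k1 + 2k2 + 2k3 + k4) = 3.260685
y(1.38) ≈ 3.2607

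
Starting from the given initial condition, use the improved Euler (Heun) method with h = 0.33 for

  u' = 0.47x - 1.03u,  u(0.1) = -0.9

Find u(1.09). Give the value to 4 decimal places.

Heun: k1 = f(x_n, u_n); k2 = f(x_n + h, u_n + h·k1); u_{n+1} = u_n + (h/2)·(k1 + k2).
x=0.100000, u=-0.900000:
  k1 = f(0.100000, -0.900000) = 0.974000
  k2 = f(0.430000, -0.578580) = 0.798037
  u ← -0.900000 + (0.33/2)·(0.974000 + 0.798037) = -0.607614
x=0.430000, u=-0.607614:
  k1 = f(0.430000, -0.607614) = 0.827942
  k2 = f(0.760000, -0.334393) = 0.701625
  u ← -0.607614 + (0.33/2)·(0.827942 + 0.701625) = -0.355235
x=0.760000, u=-0.355235:
  k1 = f(0.760000, -0.355235) = 0.723092
  k2 = f(1.090000, -0.116615) = 0.632413
  u ← -0.355235 + (0.33/2)·(0.723092 + 0.632413) = -0.131577
u(1.09) ≈ -0.1316

-0.1316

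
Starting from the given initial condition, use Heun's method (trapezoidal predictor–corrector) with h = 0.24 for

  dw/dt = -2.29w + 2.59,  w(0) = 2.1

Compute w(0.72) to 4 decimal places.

Heun: k1 = f(t_n, w_n); k2 = f(t_n + h, w_n + h·k1); w_{n+1} = w_n + (h/2)·(k1 + k2).
t=0.000000, w=2.100000:
  k1 = f(0.000000, 2.100000) = -2.219000
  k2 = f(0.240000, 1.567440) = -0.999438
  w ← 2.100000 + (0.24/2)·(-2.219000 + (-0.999438)) = 1.713787
t=0.240000, w=1.713787:
  k1 = f(0.240000, 1.713787) = -1.334573
  k2 = f(0.480000, 1.393490) = -0.601092
  w ← 1.713787 + (0.24/2)·(-1.334573 + (-0.601092)) = 1.481508
t=0.480000, w=1.481508:
  k1 = f(0.480000, 1.481508) = -0.802653
  k2 = f(0.720000, 1.288871) = -0.361515
  w ← 1.481508 + (0.24/2)·(-0.802653 + (-0.361515)) = 1.341808
w(0.72) ≈ 1.3418

1.3418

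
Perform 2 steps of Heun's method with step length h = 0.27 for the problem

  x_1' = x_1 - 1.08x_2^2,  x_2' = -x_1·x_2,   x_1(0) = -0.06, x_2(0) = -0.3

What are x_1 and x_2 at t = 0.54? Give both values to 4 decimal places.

-0.1738, -0.3182

Heun on (x_1,x_2): k1 = f(t_n, state_n); k2 = f(t_n + h, state_n + h·k1); state_{n+1} = state_n + (h/2)·(k1 + k2).
0.000000: (-0.060000, -0.300000)
  k1 = (-0.157200, -0.018000)
  predictor → (-0.102444, -0.304860)
  k2 = (-0.202819, -0.031231)
  → (-0.108603, -0.306646)
0.270000: (-0.108603, -0.306646)
  k1 = (-0.210157, -0.033303)
  predictor → (-0.165345, -0.315638)
  k2 = (-0.272942, -0.052189)
  → (-0.173821, -0.318188)
(x_1(0.54), x_2(0.54)) ≈ (-0.1738, -0.3182)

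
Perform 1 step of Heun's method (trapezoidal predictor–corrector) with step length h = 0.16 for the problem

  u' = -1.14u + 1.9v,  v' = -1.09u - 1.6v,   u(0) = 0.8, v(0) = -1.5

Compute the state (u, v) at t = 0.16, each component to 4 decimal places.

Heun on (u,v): k1 = f(t_n, state_n); k2 = f(t_n + h, state_n + h·k1); state_{n+1} = state_n + (h/2)·(k1 + k2).
0.000000: (0.800000, -1.500000)
  k1 = (-3.762000, 1.528000)
  predictor → (0.198080, -1.255520)
  k2 = (-2.611299, 1.792925)
  → (0.290136, -1.234326)
(u(0.16), v(0.16)) ≈ (0.2901, -1.2343)

0.2901, -1.2343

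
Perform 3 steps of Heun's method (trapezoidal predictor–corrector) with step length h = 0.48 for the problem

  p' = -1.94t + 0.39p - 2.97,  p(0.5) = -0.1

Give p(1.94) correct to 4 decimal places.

-10.1200

Heun: k1 = f(t_n, p_n); k2 = f(t_n + h, p_n + h·k1); p_{n+1} = p_n + (h/2)·(k1 + k2).
t=0.500000, p=-0.100000:
  k1 = f(0.500000, -0.100000) = -3.979000
  k2 = f(0.980000, -2.009920) = -5.655069
  p ← -0.100000 + (0.48/2)·(-3.979000 + (-5.655069)) = -2.412177
t=0.980000, p=-2.412177:
  k1 = f(0.980000, -2.412177) = -5.811949
  k2 = f(1.460000, -5.201912) = -7.831146
  p ← -2.412177 + (0.48/2)·(-5.811949 + (-7.831146)) = -5.686519
t=1.460000, p=-5.686519:
  k1 = f(1.460000, -5.686519) = -8.020142
  k2 = f(1.940000, -9.536188) = -10.452713
  p ← -5.686519 + (0.48/2)·(-8.020142 + (-10.452713)) = -10.120005
p(1.94) ≈ -10.1200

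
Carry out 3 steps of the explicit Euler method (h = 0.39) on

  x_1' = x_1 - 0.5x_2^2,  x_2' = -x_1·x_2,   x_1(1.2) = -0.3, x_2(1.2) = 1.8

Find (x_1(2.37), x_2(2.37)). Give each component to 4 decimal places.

-4.6872, 5.3147

Euler on (x_1,x_2): x_1_{n+1} = x_1_n + h·x_1', x_2_{n+1} = x_2_n + h·x_2'.
1.200000: (-0.300000, 1.800000); f=(-1.920000, 0.540000) → (-1.048800, 2.010600)
1.590000: (-1.048800, 2.010600); f=(-3.070056, 2.108717) → (-2.246122, 2.833000)
1.980000: (-2.246122, 2.833000); f=(-6.259066, 6.363263) → (-4.687158, 5.314672)
(x_1(2.37), x_2(2.37)) ≈ (-4.6872, 5.3147)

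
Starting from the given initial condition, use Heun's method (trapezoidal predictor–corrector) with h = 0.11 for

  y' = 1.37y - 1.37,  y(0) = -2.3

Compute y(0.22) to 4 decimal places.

Heun: k1 = f(x_n, y_n); k2 = f(x_n + h, y_n + h·k1); y_{n+1} = y_n + (h/2)·(k1 + k2).
x=0.000000, y=-2.300000:
  k1 = f(0.000000, -2.300000) = -4.521000
  k2 = f(0.110000, -2.797310) = -5.202315
  y ← -2.300000 + (0.11/2)·(-4.521000 + (-5.202315)) = -2.834782
x=0.110000, y=-2.834782:
  k1 = f(0.110000, -2.834782) = -5.253652
  k2 = f(0.220000, -3.412684) = -6.045377
  y ← -2.834782 + (0.11/2)·(-5.253652 + (-6.045377)) = -3.456229
y(0.22) ≈ -3.4562

-3.4562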